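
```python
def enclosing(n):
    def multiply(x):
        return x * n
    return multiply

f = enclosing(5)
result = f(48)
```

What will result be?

Step 1: enclosing(5) returns multiply closure with n = 5.
Step 2: f(48) computes 48 * 5 = 240.
Step 3: result = 240

The answer is 240.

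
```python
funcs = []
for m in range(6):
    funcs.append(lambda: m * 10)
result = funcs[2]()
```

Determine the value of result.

Step 1: All lambdas reference the same variable m (late binding).
Step 2: After the loop, m = 5. Every lambda returns m * 10.
Step 3: funcs[2]() = 5 * 10 = 50

The answer is 50.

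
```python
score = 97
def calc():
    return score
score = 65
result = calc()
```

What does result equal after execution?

Step 1: score is first set to 97, then reassigned to 65.
Step 2: calc() is called after the reassignment, so it looks up the current global score = 65.
Step 3: result = 65

The answer is 65.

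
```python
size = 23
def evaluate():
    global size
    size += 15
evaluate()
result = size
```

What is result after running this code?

Step 1: size = 23 globally.
Step 2: evaluate() modifies global size: size += 15 = 38.
Step 3: result = 38

The answer is 38.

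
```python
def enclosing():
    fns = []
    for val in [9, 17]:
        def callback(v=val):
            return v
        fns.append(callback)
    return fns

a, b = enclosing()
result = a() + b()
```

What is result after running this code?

Step 1: Default argument v=val captures val at each iteration.
Step 2: a() returns 9 (captured at first iteration), b() returns 17 (captured at second).
Step 3: result = 9 + 17 = 26

The answer is 26.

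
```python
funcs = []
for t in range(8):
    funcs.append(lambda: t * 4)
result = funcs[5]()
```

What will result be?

Step 1: All lambdas reference the same variable t (late binding).
Step 2: After the loop, t = 7. Every lambda returns t * 4.
Step 3: funcs[5]() = 7 * 4 = 28

The answer is 28.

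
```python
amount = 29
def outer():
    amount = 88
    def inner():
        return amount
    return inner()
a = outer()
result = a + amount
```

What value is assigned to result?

Step 1: outer() has local amount = 88. inner() reads from enclosing.
Step 2: outer() returns 88. Global amount = 29 unchanged.
Step 3: result = 88 + 29 = 117

The answer is 117.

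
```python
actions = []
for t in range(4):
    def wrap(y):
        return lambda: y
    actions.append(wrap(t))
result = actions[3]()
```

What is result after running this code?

Step 1: wrap(t) creates a new scope capturing y = t at call time.
Step 2: actions[3] = wrap(3), so its lambda captures y = 3.
Step 3: result = 3 (closure factory fixes late binding)

The answer is 3.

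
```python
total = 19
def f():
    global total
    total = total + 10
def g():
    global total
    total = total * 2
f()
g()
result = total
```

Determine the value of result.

Step 1: total = 19.
Step 2: f() adds 10: total = 19 + 10 = 29.
Step 3: g() doubles: total = 29 * 2 = 58.
Step 4: result = 58

The answer is 58.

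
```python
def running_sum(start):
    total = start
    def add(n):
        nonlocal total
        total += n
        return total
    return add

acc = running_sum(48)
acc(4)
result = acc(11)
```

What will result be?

Step 1: running_sum(48) creates closure with total = 48.
Step 2: First acc(4): total = 48 + 4 = 52.
Step 3: Second acc(11): total = 52 + 11 = 63. result = 63

The answer is 63.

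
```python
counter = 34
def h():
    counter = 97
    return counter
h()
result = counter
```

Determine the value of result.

Step 1: Global counter = 34.
Step 2: h() creates local counter = 97 (shadow, not modification).
Step 3: After h() returns, global counter is unchanged. result = 34

The answer is 34.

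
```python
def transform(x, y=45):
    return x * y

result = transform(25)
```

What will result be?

Step 1: transform(25) uses default y = 45.
Step 2: Returns 25 * 45 = 1125.
Step 3: result = 1125

The answer is 1125.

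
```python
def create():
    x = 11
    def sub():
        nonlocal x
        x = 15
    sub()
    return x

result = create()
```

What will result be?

Step 1: create() sets x = 11.
Step 2: sub() uses nonlocal to reassign x = 15.
Step 3: result = 15

The answer is 15.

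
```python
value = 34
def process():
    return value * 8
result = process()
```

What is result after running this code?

Step 1: value = 34 is defined globally.
Step 2: process() looks up value from global scope = 34, then computes 34 * 8 = 272.
Step 3: result = 272

The answer is 272.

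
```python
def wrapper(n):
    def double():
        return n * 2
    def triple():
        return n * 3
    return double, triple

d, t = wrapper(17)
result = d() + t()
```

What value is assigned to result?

Step 1: Both closures capture the same n = 17.
Step 2: d() = 17 * 2 = 34, t() = 17 * 3 = 51.
Step 3: result = 34 + 51 = 85

The answer is 85.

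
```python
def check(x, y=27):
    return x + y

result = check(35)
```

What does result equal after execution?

Step 1: check(35) uses default y = 27.
Step 2: Returns 35 + 27 = 62.
Step 3: result = 62

The answer is 62.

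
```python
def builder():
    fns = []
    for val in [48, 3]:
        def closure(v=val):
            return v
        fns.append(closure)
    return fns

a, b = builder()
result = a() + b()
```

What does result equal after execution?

Step 1: Default argument v=val captures val at each iteration.
Step 2: a() returns 48 (captured at first iteration), b() returns 3 (captured at second).
Step 3: result = 48 + 3 = 51

The answer is 51.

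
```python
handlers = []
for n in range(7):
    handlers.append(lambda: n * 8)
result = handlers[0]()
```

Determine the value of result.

Step 1: All lambdas reference the same variable n (late binding).
Step 2: After the loop, n = 6. Every lambda returns n * 8.
Step 3: handlers[0]() = 6 * 8 = 48

The answer is 48.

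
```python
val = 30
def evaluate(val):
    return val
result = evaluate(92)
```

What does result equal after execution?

Step 1: Global val = 30.
Step 2: evaluate(92) takes parameter val = 92, which shadows the global.
Step 3: result = 92

The answer is 92.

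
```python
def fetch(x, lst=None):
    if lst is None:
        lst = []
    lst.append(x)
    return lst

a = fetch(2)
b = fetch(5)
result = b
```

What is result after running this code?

Step 1: None default with guard creates a NEW list each call.
Step 2: a = [2] (fresh list). b = [5] (another fresh list).
Step 3: result = [5] (this is the fix for mutable default)

The answer is [5].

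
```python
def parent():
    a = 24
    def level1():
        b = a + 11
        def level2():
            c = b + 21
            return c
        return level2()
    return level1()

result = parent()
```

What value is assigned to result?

Step 1: a = 24. b = a + 11 = 35.
Step 2: c = b + 21 = 35 + 21 = 56.
Step 3: result = 56

The answer is 56.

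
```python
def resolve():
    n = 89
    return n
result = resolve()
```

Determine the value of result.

Step 1: resolve() defines n = 89 in its local scope.
Step 2: return n finds the local variable n = 89.
Step 3: result = 89

The answer is 89.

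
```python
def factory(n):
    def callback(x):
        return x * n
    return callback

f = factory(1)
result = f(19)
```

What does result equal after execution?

Step 1: factory(1) creates a closure capturing n = 1.
Step 2: f(19) computes 19 * 1 = 19.
Step 3: result = 19

The answer is 19.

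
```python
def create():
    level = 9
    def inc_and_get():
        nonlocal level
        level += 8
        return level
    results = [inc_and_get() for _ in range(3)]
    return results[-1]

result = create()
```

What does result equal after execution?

Step 1: level = 9.
Step 2: Three calls to inc_and_get(), each adding 8.
Step 3: Last value = 9 + 8 * 3 = 33

The answer is 33.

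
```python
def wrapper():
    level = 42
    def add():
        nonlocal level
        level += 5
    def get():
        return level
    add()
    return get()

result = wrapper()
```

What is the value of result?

Step 1: level = 42. add() modifies it via nonlocal, get() reads it.
Step 2: add() makes level = 42 + 5 = 47.
Step 3: get() returns 47. result = 47

The answer is 47.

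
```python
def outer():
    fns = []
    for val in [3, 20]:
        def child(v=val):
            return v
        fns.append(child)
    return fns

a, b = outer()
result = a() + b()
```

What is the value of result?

Step 1: Default argument v=val captures val at each iteration.
Step 2: a() returns 3 (captured at first iteration), b() returns 20 (captured at second).
Step 3: result = 3 + 20 = 23

The answer is 23.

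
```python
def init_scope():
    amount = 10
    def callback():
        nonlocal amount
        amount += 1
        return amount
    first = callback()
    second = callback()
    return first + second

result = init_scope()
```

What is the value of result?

Step 1: amount starts at 10.
Step 2: First call: amount = 10 + 1 = 11, returns 11.
Step 3: Second call: amount = 11 + 1 = 12, returns 12.
Step 4: result = 11 + 12 = 23

The answer is 23.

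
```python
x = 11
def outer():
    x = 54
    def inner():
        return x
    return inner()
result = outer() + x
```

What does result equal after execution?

Step 1: Global x = 11. outer() shadows with x = 54.
Step 2: inner() returns enclosing x = 54. outer() = 54.
Step 3: result = 54 + global x (11) = 65

The answer is 65.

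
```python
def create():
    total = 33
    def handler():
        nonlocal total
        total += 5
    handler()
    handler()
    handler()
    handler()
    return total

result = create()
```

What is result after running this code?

Step 1: total starts at 33.
Step 2: handler() is called 4 times, each adding 5.
Step 3: total = 33 + 5 * 4 = 53

The answer is 53.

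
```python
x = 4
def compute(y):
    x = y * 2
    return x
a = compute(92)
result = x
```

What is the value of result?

Step 1: Global x = 4.
Step 2: compute(92) creates local x = 92 * 2 = 184.
Step 3: Global x unchanged because no global keyword. result = 4

The answer is 4.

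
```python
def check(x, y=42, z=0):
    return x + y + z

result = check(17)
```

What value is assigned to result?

Step 1: check(17) uses defaults y = 42, z = 0.
Step 2: Returns 17 + 42 + 0 = 59.
Step 3: result = 59

The answer is 59.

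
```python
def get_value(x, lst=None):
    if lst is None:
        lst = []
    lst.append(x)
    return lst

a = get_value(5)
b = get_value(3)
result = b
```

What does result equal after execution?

Step 1: None default with guard creates a NEW list each call.
Step 2: a = [5] (fresh list). b = [3] (another fresh list).
Step 3: result = [3] (this is the fix for mutable default)

The answer is [3].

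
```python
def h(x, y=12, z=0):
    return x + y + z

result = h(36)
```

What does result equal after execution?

Step 1: h(36) uses defaults y = 12, z = 0.
Step 2: Returns 36 + 12 + 0 = 48.
Step 3: result = 48

The answer is 48.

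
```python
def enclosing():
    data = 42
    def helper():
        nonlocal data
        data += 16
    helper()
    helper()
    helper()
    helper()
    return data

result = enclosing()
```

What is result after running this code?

Step 1: data starts at 42.
Step 2: helper() is called 4 times, each adding 16.
Step 3: data = 42 + 16 * 4 = 106

The answer is 106.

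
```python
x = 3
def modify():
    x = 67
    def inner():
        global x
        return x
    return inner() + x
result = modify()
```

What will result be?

Step 1: Global x = 3. modify() shadows with local x = 67.
Step 2: inner() uses global keyword, so inner() returns global x = 3.
Step 3: modify() returns 3 + 67 = 70

The answer is 70.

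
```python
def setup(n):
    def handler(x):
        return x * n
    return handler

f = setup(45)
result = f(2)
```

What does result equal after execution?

Step 1: setup(45) creates a closure capturing n = 45.
Step 2: f(2) computes 2 * 45 = 90.
Step 3: result = 90

The answer is 90.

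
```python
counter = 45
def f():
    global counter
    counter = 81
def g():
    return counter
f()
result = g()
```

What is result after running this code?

Step 1: counter = 45.
Step 2: f() sets global counter = 81.
Step 3: g() reads global counter = 81. result = 81

The answer is 81.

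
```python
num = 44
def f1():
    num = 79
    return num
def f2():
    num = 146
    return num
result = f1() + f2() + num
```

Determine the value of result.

Step 1: Each function shadows global num with its own local.
Step 2: f1() returns 79, f2() returns 146.
Step 3: Global num = 44 is unchanged. result = 79 + 146 + 44 = 269

The answer is 269.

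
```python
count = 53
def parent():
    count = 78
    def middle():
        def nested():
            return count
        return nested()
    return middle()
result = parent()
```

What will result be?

Step 1: parent() defines count = 78. middle() and nested() have no local count.
Step 2: nested() checks local (none), enclosing middle() (none), enclosing parent() and finds count = 78.
Step 3: result = 78

The answer is 78.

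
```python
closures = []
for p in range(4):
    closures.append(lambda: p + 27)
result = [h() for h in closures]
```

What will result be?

Step 1: All lambdas capture p by reference. After the loop, p = 3.
Step 2: Each call returns 3 + 27 = 30.
Step 3: result = [30, 30, 30, 30]

The answer is [30, 30, 30, 30].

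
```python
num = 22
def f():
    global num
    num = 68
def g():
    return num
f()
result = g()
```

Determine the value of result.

Step 1: num = 22.
Step 2: f() sets global num = 68.
Step 3: g() reads global num = 68. result = 68

The answer is 68.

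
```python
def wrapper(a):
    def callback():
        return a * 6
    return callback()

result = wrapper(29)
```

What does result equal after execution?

Step 1: wrapper(29) binds parameter a = 29.
Step 2: callback() accesses a = 29 from enclosing scope.
Step 3: result = 29 * 6 = 174

The answer is 174.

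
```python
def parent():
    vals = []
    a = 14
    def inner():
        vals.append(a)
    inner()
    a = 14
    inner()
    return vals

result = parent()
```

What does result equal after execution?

Step 1: a = 14. inner() appends current a to vals.
Step 2: First inner(): appends 14. Then a = 14.
Step 3: Second inner(): appends 14 (closure sees updated a). result = [14, 14]

The answer is [14, 14].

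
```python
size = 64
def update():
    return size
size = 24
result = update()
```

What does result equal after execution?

Step 1: size is first set to 64, then reassigned to 24.
Step 2: update() is called after the reassignment, so it looks up the current global size = 24.
Step 3: result = 24

The answer is 24.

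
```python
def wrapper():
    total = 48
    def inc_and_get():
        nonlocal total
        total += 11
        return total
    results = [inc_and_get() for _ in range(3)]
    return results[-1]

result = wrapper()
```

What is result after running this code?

Step 1: total = 48.
Step 2: Three calls to inc_and_get(), each adding 11.
Step 3: Last value = 48 + 11 * 3 = 81

The answer is 81.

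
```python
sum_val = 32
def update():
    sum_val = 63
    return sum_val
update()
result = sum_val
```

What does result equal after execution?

Step 1: Global sum_val = 32.
Step 2: update() creates local sum_val = 63 (shadow, not modification).
Step 3: After update() returns, global sum_val is unchanged. result = 32

The answer is 32.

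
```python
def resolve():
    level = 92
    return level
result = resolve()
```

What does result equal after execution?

Step 1: resolve() defines level = 92 in its local scope.
Step 2: return level finds the local variable level = 92.
Step 3: result = 92

The answer is 92.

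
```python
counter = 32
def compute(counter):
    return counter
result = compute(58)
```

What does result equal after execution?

Step 1: Global counter = 32.
Step 2: compute(58) takes parameter counter = 58, which shadows the global.
Step 3: result = 58

The answer is 58.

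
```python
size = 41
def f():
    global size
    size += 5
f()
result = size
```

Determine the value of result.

Step 1: size = 41 globally.
Step 2: f() modifies global size: size += 5 = 46.
Step 3: result = 46

The answer is 46.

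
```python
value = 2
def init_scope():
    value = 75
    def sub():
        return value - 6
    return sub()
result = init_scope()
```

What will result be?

Step 1: init_scope() shadows global value with value = 75.
Step 2: sub() finds value = 75 in enclosing scope, computes 75 - 6 = 69.
Step 3: result = 69

The answer is 69.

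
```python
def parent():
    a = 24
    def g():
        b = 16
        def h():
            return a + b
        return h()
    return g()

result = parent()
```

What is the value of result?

Step 1: parent() defines a = 24. g() defines b = 16.
Step 2: h() accesses both from enclosing scopes: a = 24, b = 16.
Step 3: result = 24 + 16 = 40

The answer is 40.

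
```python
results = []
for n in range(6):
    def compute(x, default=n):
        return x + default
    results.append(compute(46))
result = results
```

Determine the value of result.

Step 1: Default argument default=n is evaluated at function definition time.
Step 2: Each iteration creates compute with default = current n value.
Step 3: compute(46) returns 46 + default. results = [46, 47, 48, 49, 50, 51]

The answer is [46, 47, 48, 49, 50, 51].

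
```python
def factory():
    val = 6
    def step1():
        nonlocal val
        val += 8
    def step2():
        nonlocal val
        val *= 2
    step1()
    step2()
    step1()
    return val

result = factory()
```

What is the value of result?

Step 1: val = 6.
Step 2: step1(): val = 6 + 8 = 14.
Step 3: step2(): val = 14 * 2 = 28.
Step 4: step1(): val = 28 + 8 = 36. result = 36

The answer is 36.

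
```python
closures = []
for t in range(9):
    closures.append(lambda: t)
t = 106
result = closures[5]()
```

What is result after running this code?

Step 1: Lambdas capture the variable t by reference, not by value.
Step 2: After the loop, t is reassigned to 106.
Step 3: closures[5]() looks up the current t = 106. result = 106

The answer is 106.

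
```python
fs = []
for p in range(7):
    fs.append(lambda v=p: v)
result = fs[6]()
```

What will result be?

Step 1: Default argument v=p captures p's value at each iteration.
Step 2: fs[6] captured v = 6 when p was 6.
Step 3: result = 6

The answer is 6.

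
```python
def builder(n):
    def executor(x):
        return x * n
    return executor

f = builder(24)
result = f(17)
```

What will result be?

Step 1: builder(24) creates a closure capturing n = 24.
Step 2: f(17) computes 17 * 24 = 408.
Step 3: result = 408

The answer is 408.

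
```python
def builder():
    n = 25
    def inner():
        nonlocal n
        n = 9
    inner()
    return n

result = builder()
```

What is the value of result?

Step 1: builder() sets n = 25.
Step 2: inner() uses nonlocal to reassign n = 9.
Step 3: result = 9

The answer is 9.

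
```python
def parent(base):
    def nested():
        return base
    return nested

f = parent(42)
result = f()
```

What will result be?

Step 1: parent(42) creates closure capturing base = 42.
Step 2: f() returns the captured base = 42.
Step 3: result = 42

The answer is 42.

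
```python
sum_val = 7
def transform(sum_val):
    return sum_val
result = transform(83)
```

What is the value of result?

Step 1: Global sum_val = 7.
Step 2: transform(83) takes parameter sum_val = 83, which shadows the global.
Step 3: result = 83

The answer is 83.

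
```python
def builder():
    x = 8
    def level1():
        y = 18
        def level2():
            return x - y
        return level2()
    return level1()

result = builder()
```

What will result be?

Step 1: x = 8 in builder. y = 18 in level1.
Step 2: level2() reads x = 8 and y = 18 from enclosing scopes.
Step 3: result = 8 - 18 = -10

The answer is -10.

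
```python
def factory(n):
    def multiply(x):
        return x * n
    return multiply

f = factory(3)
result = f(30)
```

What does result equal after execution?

Step 1: factory(3) returns multiply closure with n = 3.
Step 2: f(30) computes 30 * 3 = 90.
Step 3: result = 90

The answer is 90.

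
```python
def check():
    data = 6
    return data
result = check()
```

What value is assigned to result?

Step 1: check() defines data = 6 in its local scope.
Step 2: return data finds the local variable data = 6.
Step 3: result = 6

The answer is 6.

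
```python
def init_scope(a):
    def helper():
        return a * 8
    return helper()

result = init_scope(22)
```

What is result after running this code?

Step 1: init_scope(22) binds parameter a = 22.
Step 2: helper() accesses a = 22 from enclosing scope.
Step 3: result = 22 * 8 = 176

The answer is 176.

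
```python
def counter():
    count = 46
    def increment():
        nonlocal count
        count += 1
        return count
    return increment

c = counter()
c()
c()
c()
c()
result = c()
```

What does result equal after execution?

Step 1: counter() creates closure with count = 46.
Step 2: Each c() call increments count via nonlocal. After 5 calls: 46 + 5 = 51.
Step 3: result = 51

The answer is 51.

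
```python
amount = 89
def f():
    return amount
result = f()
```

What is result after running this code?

Step 1: amount = 89 is defined in the global scope.
Step 2: f() looks up amount. No local amount exists, so Python checks the global scope via LEGB rule and finds amount = 89.
Step 3: result = 89

The answer is 89.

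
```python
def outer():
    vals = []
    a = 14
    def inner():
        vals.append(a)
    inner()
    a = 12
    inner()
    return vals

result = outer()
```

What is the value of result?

Step 1: a = 14. inner() appends current a to vals.
Step 2: First inner(): appends 14. Then a = 12.
Step 3: Second inner(): appends 12 (closure sees updated a). result = [14, 12]

The answer is [14, 12].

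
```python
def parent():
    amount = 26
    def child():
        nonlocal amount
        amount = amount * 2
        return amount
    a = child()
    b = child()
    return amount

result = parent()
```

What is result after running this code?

Step 1: amount starts at 26.
Step 2: First child(): amount = 26 * 2 = 52.
Step 3: Second child(): amount = 52 * 2 = 104.
Step 4: result = 104

The answer is 104.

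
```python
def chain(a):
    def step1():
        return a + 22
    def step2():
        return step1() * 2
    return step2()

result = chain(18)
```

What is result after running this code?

Step 1: chain(18) captures a = 18.
Step 2: step2() calls step1() which returns 18 + 22 = 40.
Step 3: step2() returns 40 * 2 = 80

The answer is 80.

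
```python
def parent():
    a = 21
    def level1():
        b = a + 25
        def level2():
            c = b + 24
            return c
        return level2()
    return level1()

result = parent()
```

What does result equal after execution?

Step 1: a = 21. b = a + 25 = 46.
Step 2: c = b + 24 = 46 + 24 = 70.
Step 3: result = 70

The answer is 70.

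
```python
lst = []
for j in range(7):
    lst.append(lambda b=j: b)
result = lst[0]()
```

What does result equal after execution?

Step 1: Default argument b=j captures j's value at each iteration.
Step 2: lst[0] captured b = 0 when j was 0.
Step 3: result = 0

The answer is 0.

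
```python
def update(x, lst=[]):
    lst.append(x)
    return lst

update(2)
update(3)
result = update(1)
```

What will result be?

Step 1: Mutable default argument gotcha! The list [] is created once.
Step 2: Each call appends to the SAME list: [2], [2, 3], [2, 3, 1].
Step 3: result = [2, 3, 1]

The answer is [2, 3, 1].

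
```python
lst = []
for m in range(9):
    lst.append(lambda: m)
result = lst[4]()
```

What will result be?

Step 1: The loop creates 9 lambdas, all referencing the same variable m.
Step 2: After the loop, m = 8 (final value).
Step 3: lst[4]() looks up m at call time and finds 8. This is the late binding gotcha. result = 8

The answer is 8.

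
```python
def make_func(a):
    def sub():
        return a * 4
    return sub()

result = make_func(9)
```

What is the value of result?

Step 1: make_func(9) binds parameter a = 9.
Step 2: sub() accesses a = 9 from enclosing scope.
Step 3: result = 9 * 4 = 36

The answer is 36.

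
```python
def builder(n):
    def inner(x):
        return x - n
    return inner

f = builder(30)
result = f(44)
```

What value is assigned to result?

Step 1: builder(30) creates a closure capturing n = 30.
Step 2: f(44) computes 44 - 30 = 14.
Step 3: result = 14

The answer is 14.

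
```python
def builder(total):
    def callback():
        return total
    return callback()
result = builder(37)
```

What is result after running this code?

Step 1: builder(37) binds parameter total = 37.
Step 2: callback() looks up total in enclosing scope and finds the parameter total = 37.
Step 3: result = 37

The answer is 37.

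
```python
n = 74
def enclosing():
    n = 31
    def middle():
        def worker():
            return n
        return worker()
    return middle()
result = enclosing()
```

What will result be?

Step 1: enclosing() defines n = 31. middle() and worker() have no local n.
Step 2: worker() checks local (none), enclosing middle() (none), enclosing enclosing() and finds n = 31.
Step 3: result = 31

The answer is 31.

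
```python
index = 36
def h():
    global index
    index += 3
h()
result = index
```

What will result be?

Step 1: index = 36 globally.
Step 2: h() modifies global index: index += 3 = 39.
Step 3: result = 39

The answer is 39.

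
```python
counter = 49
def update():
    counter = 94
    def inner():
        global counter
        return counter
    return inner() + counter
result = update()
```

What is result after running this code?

Step 1: Global counter = 49. update() shadows with local counter = 94.
Step 2: inner() uses global keyword, so inner() returns global counter = 49.
Step 3: update() returns 49 + 94 = 143

The answer is 143.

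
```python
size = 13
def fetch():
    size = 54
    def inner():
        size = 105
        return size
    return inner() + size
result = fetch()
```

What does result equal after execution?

Step 1: fetch() has local size = 54. inner() has local size = 105.
Step 2: inner() returns its local size = 105.
Step 3: fetch() returns 105 + its own size (54) = 159

The answer is 159.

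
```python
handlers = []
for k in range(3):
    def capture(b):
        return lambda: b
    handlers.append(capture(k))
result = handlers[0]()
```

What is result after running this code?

Step 1: capture(k) creates a new scope capturing b = k at call time.
Step 2: handlers[0] = capture(0), so its lambda captures b = 0.
Step 3: result = 0 (closure factory fixes late binding)

The answer is 0.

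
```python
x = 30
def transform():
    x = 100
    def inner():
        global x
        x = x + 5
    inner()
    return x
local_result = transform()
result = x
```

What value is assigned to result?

Step 1: Global x = 30. transform() creates local x = 100.
Step 2: inner() declares global x and adds 5: global x = 30 + 5 = 35.
Step 3: transform() returns its local x = 100 (unaffected by inner).
Step 4: result = global x = 35

The answer is 35.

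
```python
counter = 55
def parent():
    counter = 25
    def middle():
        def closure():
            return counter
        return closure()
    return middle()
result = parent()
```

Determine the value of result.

Step 1: parent() defines counter = 25. middle() and closure() have no local counter.
Step 2: closure() checks local (none), enclosing middle() (none), enclosing parent() and finds counter = 25.
Step 3: result = 25

The answer is 25.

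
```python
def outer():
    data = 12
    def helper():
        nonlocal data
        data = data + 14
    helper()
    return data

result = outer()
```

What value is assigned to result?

Step 1: outer() sets data = 12.
Step 2: helper() uses nonlocal to modify data in outer's scope: data = 12 + 14 = 26.
Step 3: outer() returns the modified data = 26

The answer is 26.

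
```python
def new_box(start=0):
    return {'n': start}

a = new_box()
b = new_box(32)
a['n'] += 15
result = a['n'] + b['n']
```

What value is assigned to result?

Step 1: new_box() returns a new dict each call (immutable default 0).
Step 2: a = {'n': 0}, b = {'n': 32}.
Step 3: a['n'] += 15 = 15. result = 15 + 32 = 47

The answer is 47.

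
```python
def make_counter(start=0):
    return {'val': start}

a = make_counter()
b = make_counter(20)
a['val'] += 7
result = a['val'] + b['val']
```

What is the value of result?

Step 1: make_counter() returns a new dict each call (immutable default 0).
Step 2: a = {'val': 0}, b = {'val': 20}.
Step 3: a['val'] += 7 = 7. result = 7 + 20 = 27

The answer is 27.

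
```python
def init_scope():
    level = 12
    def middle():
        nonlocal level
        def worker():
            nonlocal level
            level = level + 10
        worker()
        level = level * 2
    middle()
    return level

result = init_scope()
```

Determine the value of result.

Step 1: level = 12.
Step 2: worker() adds 10: level = 12 + 10 = 22.
Step 3: middle() doubles: level = 22 * 2 = 44.
Step 4: result = 44

The answer is 44.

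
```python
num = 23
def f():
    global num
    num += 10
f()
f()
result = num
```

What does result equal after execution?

Step 1: num = 23.
Step 2: First f(): num = 23 + 10 = 33.
Step 3: Second f(): num = 33 + 10 = 43. result = 43

The answer is 43.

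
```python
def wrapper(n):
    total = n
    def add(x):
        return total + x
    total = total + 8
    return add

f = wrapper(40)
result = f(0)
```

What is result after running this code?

Step 1: wrapper(40) sets total = 40, then total = 40 + 8 = 48.
Step 2: Closures capture by reference, so add sees total = 48.
Step 3: f(0) returns 48 + 0 = 48

The answer is 48.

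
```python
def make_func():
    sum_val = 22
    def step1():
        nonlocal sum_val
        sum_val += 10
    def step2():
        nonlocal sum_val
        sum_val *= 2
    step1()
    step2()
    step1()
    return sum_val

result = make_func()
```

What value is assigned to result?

Step 1: sum_val = 22.
Step 2: step1(): sum_val = 22 + 10 = 32.
Step 3: step2(): sum_val = 32 * 2 = 64.
Step 4: step1(): sum_val = 64 + 10 = 74. result = 74

The answer is 74.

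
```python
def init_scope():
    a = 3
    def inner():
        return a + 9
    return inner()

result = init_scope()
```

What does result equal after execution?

Step 1: init_scope() defines a = 3.
Step 2: inner() reads a = 3 from enclosing scope, returns 3 + 9 = 12.
Step 3: result = 12

The answer is 12.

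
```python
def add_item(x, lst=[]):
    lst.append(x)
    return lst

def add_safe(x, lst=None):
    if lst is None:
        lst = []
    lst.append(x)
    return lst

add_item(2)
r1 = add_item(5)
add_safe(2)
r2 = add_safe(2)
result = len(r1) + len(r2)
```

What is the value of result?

Step 1: add_item shares mutable default: after 2 calls, lst = [2, 5], len = 2.
Step 2: add_safe creates fresh list each time: r2 = [2], len = 1.
Step 3: result = 2 + 1 = 3

The answer is 3.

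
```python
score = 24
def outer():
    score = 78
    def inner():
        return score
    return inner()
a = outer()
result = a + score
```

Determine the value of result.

Step 1: outer() has local score = 78. inner() reads from enclosing.
Step 2: outer() returns 78. Global score = 24 unchanged.
Step 3: result = 78 + 24 = 102

The answer is 102.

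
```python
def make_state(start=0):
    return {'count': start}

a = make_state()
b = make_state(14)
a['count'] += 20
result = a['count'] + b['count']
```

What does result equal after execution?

Step 1: make_state() returns a new dict each call (immutable default 0).
Step 2: a = {'count': 0}, b = {'count': 14}.
Step 3: a['count'] += 20 = 20. result = 20 + 14 = 34

The answer is 34.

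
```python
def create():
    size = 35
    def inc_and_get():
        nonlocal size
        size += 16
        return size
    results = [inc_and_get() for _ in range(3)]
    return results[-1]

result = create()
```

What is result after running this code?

Step 1: size = 35.
Step 2: Three calls to inc_and_get(), each adding 16.
Step 3: Last value = 35 + 16 * 3 = 83

The answer is 83.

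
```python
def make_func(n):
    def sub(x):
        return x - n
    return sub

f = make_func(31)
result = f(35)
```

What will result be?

Step 1: make_func(31) creates a closure capturing n = 31.
Step 2: f(35) computes 35 - 31 = 4.
Step 3: result = 4

The answer is 4.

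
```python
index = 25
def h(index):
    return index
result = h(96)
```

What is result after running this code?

Step 1: Global index = 25.
Step 2: h(96) takes parameter index = 96, which shadows the global.
Step 3: result = 96

The answer is 96.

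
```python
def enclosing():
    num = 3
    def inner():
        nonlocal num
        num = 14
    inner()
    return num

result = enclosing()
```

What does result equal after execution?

Step 1: enclosing() sets num = 3.
Step 2: inner() uses nonlocal to reassign num = 14.
Step 3: result = 14

The answer is 14.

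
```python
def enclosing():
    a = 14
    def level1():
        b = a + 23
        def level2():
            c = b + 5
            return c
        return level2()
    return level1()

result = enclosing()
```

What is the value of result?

Step 1: a = 14. b = a + 23 = 37.
Step 2: c = b + 5 = 37 + 5 = 42.
Step 3: result = 42

The answer is 42.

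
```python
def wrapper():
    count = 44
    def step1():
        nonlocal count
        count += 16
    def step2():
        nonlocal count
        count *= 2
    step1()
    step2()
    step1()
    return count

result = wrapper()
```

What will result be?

Step 1: count = 44.
Step 2: step1(): count = 44 + 16 = 60.
Step 3: step2(): count = 60 * 2 = 120.
Step 4: step1(): count = 120 + 16 = 136. result = 136

The answer is 136.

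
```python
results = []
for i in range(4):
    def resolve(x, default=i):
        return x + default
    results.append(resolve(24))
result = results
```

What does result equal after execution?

Step 1: Default argument default=i is evaluated at function definition time.
Step 2: Each iteration creates resolve with default = current i value.
Step 3: resolve(24) returns 24 + default. results = [24, 25, 26, 27]

The answer is [24, 25, 26, 27].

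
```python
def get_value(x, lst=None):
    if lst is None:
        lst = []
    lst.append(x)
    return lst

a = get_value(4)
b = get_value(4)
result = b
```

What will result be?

Step 1: None default with guard creates a NEW list each call.
Step 2: a = [4] (fresh list). b = [4] (another fresh list).
Step 3: result = [4] (this is the fix for mutable default)

The answer is [4].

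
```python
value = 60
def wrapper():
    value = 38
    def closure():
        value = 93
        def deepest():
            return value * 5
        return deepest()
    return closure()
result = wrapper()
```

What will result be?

Step 1: deepest() looks up value through LEGB: not local, finds value = 93 in enclosing closure().
Step 2: Returns 93 * 5 = 465.
Step 3: result = 465

The answer is 465.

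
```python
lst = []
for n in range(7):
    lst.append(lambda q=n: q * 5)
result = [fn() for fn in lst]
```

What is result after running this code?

Step 1: Default arg q=n captures n at each iteration.
Step 2: lst[k] has q defaulting to k, returns k * 5.
Step 3: result = [0, 5, 10, 15, 20, 25, 30]

The answer is [0, 5, 10, 15, 20, 25, 30].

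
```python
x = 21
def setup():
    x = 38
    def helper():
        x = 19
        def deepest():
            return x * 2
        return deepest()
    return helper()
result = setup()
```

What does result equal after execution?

Step 1: deepest() looks up x through LEGB: not local, finds x = 19 in enclosing helper().
Step 2: Returns 19 * 2 = 38.
Step 3: result = 38

The answer is 38.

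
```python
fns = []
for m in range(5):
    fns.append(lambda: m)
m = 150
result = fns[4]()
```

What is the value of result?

Step 1: Lambdas capture the variable m by reference, not by value.
Step 2: After the loop, m is reassigned to 150.
Step 3: fns[4]() looks up the current m = 150. result = 150

The answer is 150.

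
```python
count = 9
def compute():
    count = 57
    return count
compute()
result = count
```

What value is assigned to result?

Step 1: Global count = 9.
Step 2: compute() creates local count = 57 (shadow, not modification).
Step 3: After compute() returns, global count is unchanged. result = 9

The answer is 9.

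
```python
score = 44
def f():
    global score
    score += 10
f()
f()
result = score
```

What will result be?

Step 1: score = 44.
Step 2: First f(): score = 44 + 10 = 54.
Step 3: Second f(): score = 54 + 10 = 64. result = 64

The answer is 64.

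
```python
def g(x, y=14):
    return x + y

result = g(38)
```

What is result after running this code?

Step 1: g(38) uses default y = 14.
Step 2: Returns 38 + 14 = 52.
Step 3: result = 52

The answer is 52.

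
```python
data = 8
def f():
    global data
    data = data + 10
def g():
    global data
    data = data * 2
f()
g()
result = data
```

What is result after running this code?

Step 1: data = 8.
Step 2: f() adds 10: data = 8 + 10 = 18.
Step 3: g() doubles: data = 18 * 2 = 36.
Step 4: result = 36

The answer is 36.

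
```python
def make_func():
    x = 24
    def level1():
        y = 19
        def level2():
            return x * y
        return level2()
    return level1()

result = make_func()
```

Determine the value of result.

Step 1: x = 24 in make_func. y = 19 in level1.
Step 2: level2() reads x = 24 and y = 19 from enclosing scopes.
Step 3: result = 24 * 19 = 456

The answer is 456.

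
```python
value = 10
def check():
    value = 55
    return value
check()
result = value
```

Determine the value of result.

Step 1: Global value = 10.
Step 2: check() creates local value = 55 (shadow, not modification).
Step 3: After check() returns, global value is unchanged. result = 10

The answer is 10.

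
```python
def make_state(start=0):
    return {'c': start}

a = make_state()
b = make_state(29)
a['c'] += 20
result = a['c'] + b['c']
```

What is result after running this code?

Step 1: make_state() returns a new dict each call (immutable default 0).
Step 2: a = {'c': 0}, b = {'c': 29}.
Step 3: a['c'] += 20 = 20. result = 20 + 29 = 49

The answer is 49.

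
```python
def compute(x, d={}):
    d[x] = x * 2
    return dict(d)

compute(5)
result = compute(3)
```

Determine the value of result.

Step 1: Mutable default dict is shared across calls.
Step 2: First call adds 5: 10. Second call adds 3: 6.
Step 3: result = {5: 10, 3: 6}

The answer is {5: 10, 3: 6}.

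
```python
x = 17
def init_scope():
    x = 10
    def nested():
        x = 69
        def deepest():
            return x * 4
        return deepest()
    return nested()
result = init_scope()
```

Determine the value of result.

Step 1: deepest() looks up x through LEGB: not local, finds x = 69 in enclosing nested().
Step 2: Returns 69 * 4 = 276.
Step 3: result = 276

The answer is 276.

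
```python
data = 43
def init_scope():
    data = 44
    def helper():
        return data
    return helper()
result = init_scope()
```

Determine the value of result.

Step 1: data = 43 globally, but init_scope() defines data = 44 locally.
Step 2: helper() looks up data. Not in local scope, so checks enclosing scope (init_scope) and finds data = 44.
Step 3: result = 44

The answer is 44.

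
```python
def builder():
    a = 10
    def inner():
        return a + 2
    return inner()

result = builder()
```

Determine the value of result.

Step 1: builder() defines a = 10.
Step 2: inner() reads a = 10 from enclosing scope, returns 10 + 2 = 12.
Step 3: result = 12

The answer is 12.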